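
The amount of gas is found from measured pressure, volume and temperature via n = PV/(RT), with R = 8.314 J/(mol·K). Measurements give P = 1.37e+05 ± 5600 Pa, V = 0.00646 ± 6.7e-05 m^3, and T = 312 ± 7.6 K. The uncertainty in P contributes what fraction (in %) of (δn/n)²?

(δn/n)² = (1·δP/P)² + (1·δV/V)² + (-1·δT/T)²
  P term: (1×0.0409)² = 0.00167
  V term: (1×0.0104)² = 0.000108
  T term: (-1×0.0244)² = 0.000593
Total = 0.00237. Share from P = 0.00167/0.00237 = 0.704.

70.4%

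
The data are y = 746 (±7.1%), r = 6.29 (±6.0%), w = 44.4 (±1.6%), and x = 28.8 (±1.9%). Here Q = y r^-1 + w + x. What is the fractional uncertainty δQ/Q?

0.0577

Let p = y·r^-1 = 119. δp/p = √((1·δy/y)² + (-1·δr/r)²) = √(0.00504 + 0.00360) = 0.0930, so δp = 11.0.
Q = p + w + x: δQ = √(δp² + δw² + δx²) = √(122 + 0.505 + 0.299) = 11.1
Q = 192, so δQ/Q = 11.1/192 = 0.0577.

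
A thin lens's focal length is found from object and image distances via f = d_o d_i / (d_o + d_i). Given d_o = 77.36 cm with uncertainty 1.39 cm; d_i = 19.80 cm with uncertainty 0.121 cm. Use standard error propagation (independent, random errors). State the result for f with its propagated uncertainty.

∂f/∂d_o = (d_i/(d_o+d_i))² = 0.0415;  ∂f/∂d_i = (d_o/(d_o+d_i))² = 0.634
δf = √((∂f/∂d_o · δd_o)² + (∂f/∂d_i · δd_i)²) = √(0.00333 + 0.00588) = 0.0960 cm
f = 15.77 cm.

15.77 ± 0.0960 cm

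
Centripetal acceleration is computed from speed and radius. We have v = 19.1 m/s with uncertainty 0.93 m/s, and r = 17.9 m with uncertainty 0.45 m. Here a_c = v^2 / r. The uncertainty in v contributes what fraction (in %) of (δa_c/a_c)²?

(δa_c/a_c)² = (2·δv/v)² + (-1·δr/r)²
  v term: (2×0.0487)² = 0.00948
  r term: (-1×0.0251)² = 0.000632
Total = 0.0101. Share from v = 0.00948/0.0101 = 0.938.

93.8%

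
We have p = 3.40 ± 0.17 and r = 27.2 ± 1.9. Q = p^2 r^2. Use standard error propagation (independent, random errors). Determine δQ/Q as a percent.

17.2%

Q is a product of powers, so relative uncertainties combine in quadrature:
  (2·δp/p)² = (2×0.0500)² = 0.0100;  (2·δr/r)² = (2×0.0699)² = 0.0195
δQ/Q = √(0.0295) = 0.172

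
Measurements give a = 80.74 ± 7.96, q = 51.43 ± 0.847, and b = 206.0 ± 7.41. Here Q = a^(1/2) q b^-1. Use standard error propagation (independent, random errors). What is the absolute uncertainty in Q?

0.142

For a monomial Q ∝ a^(1/2), q, b^-1, fractional errors add in quadrature:
  (½·δa/a)² = (0.5×0.0986)² = 0.00243;  (1·δq/q)² = (1×0.0165)² = 0.000271;  (-1·δb/b)² = (-1×0.0360)² = 0.00129
δQ/Q = √(0.00400) = 0.0632
Q = 2.243, so δQ = 0.0632 × 2.243 = 0.142.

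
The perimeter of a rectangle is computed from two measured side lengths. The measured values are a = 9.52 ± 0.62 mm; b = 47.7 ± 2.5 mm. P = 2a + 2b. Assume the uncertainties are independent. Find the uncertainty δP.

5.15 mm

P is a linear combination, so absolute uncertainties add in quadrature:
  (2·δa)² = 1.54;  (2·δb)² = 25.0
δP = √(26.5) = 5.15 mm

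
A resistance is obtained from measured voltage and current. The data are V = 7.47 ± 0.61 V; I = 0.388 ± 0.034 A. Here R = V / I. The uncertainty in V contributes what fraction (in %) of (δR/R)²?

(δR/R)² = (1·δV/V)² + (-1·δI/I)²
  V term: (1×0.0817)² = 0.00667
  I term: (-1×0.0876)² = 0.00768
Total = 0.0143. Share from V = 0.00667/0.0143 = 0.465.

46.5%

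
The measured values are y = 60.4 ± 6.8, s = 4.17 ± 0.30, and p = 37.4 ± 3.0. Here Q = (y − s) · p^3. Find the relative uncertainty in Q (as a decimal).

0.269

Let u = y − s = 56.2. δu = √(δy² + δs²) = √(46.2 + 0.0900) = 6.81, so δu/u = 0.121.
Q is then a monomial in u, p:
δQ/Q = √((δu/u)² + (3·δp/p)²) = √(0.0147 + 0.0579) = 0.269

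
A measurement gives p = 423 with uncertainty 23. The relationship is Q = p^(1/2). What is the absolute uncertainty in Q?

0.559

Each factor contributes (exponent × relative error)² to (δQ/Q)²:
  (½·δp/p)² = (0.5×0.0544)² = 0.000739
δQ/Q = √(0.000739) = 0.0272
Q = 20.6, so δQ = 0.0272 × 20.6 = 0.559.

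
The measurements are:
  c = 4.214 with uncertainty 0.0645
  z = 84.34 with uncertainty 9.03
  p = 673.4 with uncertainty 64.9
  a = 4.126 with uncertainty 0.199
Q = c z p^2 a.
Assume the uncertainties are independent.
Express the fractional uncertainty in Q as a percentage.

Relative error in a monomial: (δQ/Q)² = Σ (nᵢ · δxᵢ/xᵢ)².
  (1·δc/c)² = (1×0.0153)² = 0.000234;  (1·δz/z)² = (1×0.107)² = 0.0115;  (2·δp/p)² = (2×0.0964)² = 0.0372;  (1·δa/a)² = (1×0.0482)² = 0.00233
δQ/Q = √(0.0512) = 0.226

22.6%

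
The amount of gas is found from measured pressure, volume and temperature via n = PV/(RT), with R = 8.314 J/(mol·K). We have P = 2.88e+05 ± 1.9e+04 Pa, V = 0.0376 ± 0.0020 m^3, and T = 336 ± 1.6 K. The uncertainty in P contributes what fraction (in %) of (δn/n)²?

(δn/n)² = (1·δP/P)² + (1·δV/V)² + (-1·δT/T)²
  P term: (1×0.0660)² = 0.00435
  V term: (1×0.0532)² = 0.00283
  T term: (-1×0.00476)² = 2.27e-05
Total = 0.00720. Share from P = 0.00435/0.00720 = 0.604.

60.4%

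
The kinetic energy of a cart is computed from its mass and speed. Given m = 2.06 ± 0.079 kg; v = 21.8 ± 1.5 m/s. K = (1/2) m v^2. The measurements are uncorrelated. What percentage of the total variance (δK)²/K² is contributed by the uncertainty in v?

(δK/K)² = (1·δm/m)² + (2·δv/v)²
  m term: (1×0.0383)² = 0.00147
  v term: (2×0.0688)² = 0.0189
Total = 0.0204. Share from v = 0.0189/0.0204 = 0.928.

92.8%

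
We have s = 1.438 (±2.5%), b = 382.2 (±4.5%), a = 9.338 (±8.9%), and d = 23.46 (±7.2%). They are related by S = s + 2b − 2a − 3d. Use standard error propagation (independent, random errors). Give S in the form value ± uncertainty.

676.8 ± 34.8

Each term contributes (cᵢ δxᵢ)² to (δS)²:
  (δs)² = 0.00129;  (2·δb)² = 1180;  (2·δa)² = 2.76;  (3·δd)² = 25.7
δS = √(1210) = 34.8
S = 676.8.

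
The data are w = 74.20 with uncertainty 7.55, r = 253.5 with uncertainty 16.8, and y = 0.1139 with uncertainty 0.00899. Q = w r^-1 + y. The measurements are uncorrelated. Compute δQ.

0.0367

Let p = w·r^-1 = 0.2927. δp/p = √((1·δw/w)² + (-1·δr/r)²) = √(0.0104 + 0.00439) = 0.121, so δp = 0.0355.
Q = p + y: δQ = √(δp² + δy²) = √(0.00126 + 8.08e-05) = 0.0367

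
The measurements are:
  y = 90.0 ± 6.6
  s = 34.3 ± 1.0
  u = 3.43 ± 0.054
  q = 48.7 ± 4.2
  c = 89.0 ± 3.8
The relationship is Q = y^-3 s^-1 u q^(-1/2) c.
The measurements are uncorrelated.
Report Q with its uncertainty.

(1.75 ± 0.403) × 10^-6

Q is a product of powers, so relative uncertainties combine in quadrature:
  (-3·δy/y)² = (-3×0.0733)² = 0.0484;  (-1·δs/s)² = (-1×0.0292)² = 0.000850;  (1·δu/u)² = (1×0.0157)² = 0.000248;  (−½·δq/q)² = (-0.5×0.0862)² = 0.00186;  (1·δc/c)² = (1×0.0427)² = 0.00182
δQ/Q = √(0.0532) = 0.231
Q = 1.75e-06, so δQ = 0.231 × 1.75e-06 = 4.03e-07.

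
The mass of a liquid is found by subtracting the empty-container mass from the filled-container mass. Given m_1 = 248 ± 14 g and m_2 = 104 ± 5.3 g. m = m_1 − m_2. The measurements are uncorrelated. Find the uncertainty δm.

15.0 g

For a sum/difference, combine absolute errors in quadrature:
  (δm_1)² = 196;  (δm_2)² = 28.1
δm = √(224) = 15.0 g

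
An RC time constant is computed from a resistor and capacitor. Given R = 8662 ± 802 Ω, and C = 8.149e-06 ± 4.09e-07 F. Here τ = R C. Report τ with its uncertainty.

0.07059 ± 0.00743 s

Since τ is a product/quotient, work with relative uncertainties:
  (1·δR/R)² = (1×0.0926)² = 0.00857;  (1·δC/C)² = (1×0.0502)² = 0.00252
δτ/τ = √(0.0111) = 0.105
τ = 0.07059 s, so δτ = 0.105 × 0.07059 = 0.00743 s.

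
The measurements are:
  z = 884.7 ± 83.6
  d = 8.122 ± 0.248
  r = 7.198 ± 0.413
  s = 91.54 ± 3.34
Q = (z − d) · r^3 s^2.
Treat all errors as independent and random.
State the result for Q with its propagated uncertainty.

Let u = z − d = 876.6. δu = √(δz² + δd²) = √(6990 + 0.0615) = 83.6, so δu/u = 0.0954.
Q is then a monomial in u, r, s:
δQ/Q = √((δu/u)² + (3·δr/r)² + (2·δs/s)²) = √(0.00910 + 0.0296 + 0.00533) = 0.210
Q = 2.739e+09, so δQ = 0.210 × 2.739e+09 = 5.75e+08.

(2.739 ± 0.575) × 10^9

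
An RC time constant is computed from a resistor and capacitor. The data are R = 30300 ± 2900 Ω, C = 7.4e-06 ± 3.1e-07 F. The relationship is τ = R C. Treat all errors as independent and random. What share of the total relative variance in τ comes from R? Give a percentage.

83.9%

(δτ/τ)² = (1·δR/R)² + (1·δC/C)²
  R term: (1×0.0957)² = 0.00916
  C term: (1×0.0419)² = 0.00175
Total = 0.0109. Share from R = 0.00916/0.0109 = 0.839.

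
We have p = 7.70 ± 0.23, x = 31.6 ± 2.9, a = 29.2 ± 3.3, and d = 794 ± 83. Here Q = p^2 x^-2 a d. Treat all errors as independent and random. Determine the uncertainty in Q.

Each factor contributes (exponent × relative error)² to (δQ/Q)²:
  (2·δp/p)² = (2×0.0299)² = 0.00357;  (-2·δx/x)² = (-2×0.0918)² = 0.0337;  (1·δa/a)² = (1×0.113)² = 0.0128;  (1·δd/d)² = (1×0.105)² = 0.0109
δQ/Q = √(0.0610) = 0.247
Q = 1380, so δQ = 0.247 × 1380 = 340.

340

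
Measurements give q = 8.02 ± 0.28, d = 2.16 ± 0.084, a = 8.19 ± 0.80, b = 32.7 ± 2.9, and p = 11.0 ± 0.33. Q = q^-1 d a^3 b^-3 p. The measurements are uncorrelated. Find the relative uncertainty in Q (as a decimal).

0.400

For a monomial Q ∝ q^-1, d, a^3, b^-3, p, fractional errors add in quadrature:
  (-1·δq/q)² = (-1×0.0349)² = 0.00122;  (1·δd/d)² = (1×0.0389)² = 0.00151;  (3·δa/a)² = (3×0.0977)² = 0.0859;  (-3·δb/b)² = (-3×0.0887)² = 0.0708;  (1·δp/p)² = (1×0.0300)² = 0.000900
δQ/Q = √(0.160) = 0.400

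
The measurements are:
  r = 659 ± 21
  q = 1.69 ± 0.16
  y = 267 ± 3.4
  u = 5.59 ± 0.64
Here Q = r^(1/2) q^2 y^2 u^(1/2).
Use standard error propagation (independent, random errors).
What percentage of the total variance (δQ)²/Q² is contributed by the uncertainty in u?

(δQ/Q)² = (½·δr/r)² + (2·δq/q)² + (2·δy/y)² + (½·δu/u)²
  r term: (0.5×0.0319)² = 0.000254
  q term: (2×0.0947)² = 0.0359
  y term: (2×0.0127)² = 0.000649
  u term: (0.5×0.114)² = 0.00328
Total = 0.0400. Share from u = 0.00328/0.0400 = 0.0819.

8.19%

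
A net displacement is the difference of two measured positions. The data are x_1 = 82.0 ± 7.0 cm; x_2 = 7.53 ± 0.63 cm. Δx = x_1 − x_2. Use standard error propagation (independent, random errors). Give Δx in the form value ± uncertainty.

74.5 ± 7.03 cm

Sums and differences: (δΔx)² = Σ (cᵢ δxᵢ)².
  (δx_1)² = 49.0;  (δx_2)² = 0.397
δΔx = √(49.4) = 7.03 cm
Δx = 74.5 cm.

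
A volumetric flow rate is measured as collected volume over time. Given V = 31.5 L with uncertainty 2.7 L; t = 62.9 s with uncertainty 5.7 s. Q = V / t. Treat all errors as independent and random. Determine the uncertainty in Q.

For a monomial Q ∝ V, t^-1, fractional errors add in quadrature:
  (1·δV/V)² = (1×0.0857)² = 0.00735;  (-1·δt/t)² = (-1×0.0906)² = 0.00821
δQ/Q = √(0.0156) = 0.125
Q = 0.501 L/s, so δQ = 0.125 × 0.501 = 0.0625 L/s.

0.0625 L/s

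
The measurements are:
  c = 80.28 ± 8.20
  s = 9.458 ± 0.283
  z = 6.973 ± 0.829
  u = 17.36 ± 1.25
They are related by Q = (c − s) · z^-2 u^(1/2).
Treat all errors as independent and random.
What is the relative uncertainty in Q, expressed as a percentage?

Let w = c − s = 70.82. δw = √(δc² + δs²) = √(67.2 + 0.0801) = 8.20, so δw/w = 0.116.
Q is then a monomial in w, z, u:
δQ/Q = √((δw/w)² + (-2·δz/z)² + (½·δu/u)²) = √(0.0134 + 0.0565 + 0.00130) = 0.267

26.7%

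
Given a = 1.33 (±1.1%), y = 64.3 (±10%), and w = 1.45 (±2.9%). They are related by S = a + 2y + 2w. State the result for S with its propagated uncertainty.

133 ± 12.9

Sums and differences: (δS)² = Σ (cᵢ δxᵢ)².
  (δa)² = 0.000214;  (2·δy)² = 165;  (2·δw)² = 0.00707
δS = √(165) = 12.9
S = 133.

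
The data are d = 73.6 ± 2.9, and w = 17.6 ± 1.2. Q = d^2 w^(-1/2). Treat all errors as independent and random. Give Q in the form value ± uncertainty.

Relative error in a monomial: (δQ/Q)² = Σ (nᵢ · δxᵢ/xᵢ)².
  (2·δd/d)² = (2×0.0394)² = 0.00621;  (−½·δw/w)² = (-0.5×0.0682)² = 0.00116
δQ/Q = √(0.00737) = 0.0859
Q = 1290, so δQ = 0.0859 × 1290 = 111.

1290 ± 111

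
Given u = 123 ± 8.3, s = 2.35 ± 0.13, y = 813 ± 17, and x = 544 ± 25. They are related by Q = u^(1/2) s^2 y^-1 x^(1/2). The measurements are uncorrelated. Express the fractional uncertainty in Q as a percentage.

12.0%

Products/powers → add relative errors in quadrature, weighted by exponent:
  (½·δu/u)² = (0.5×0.0675)² = 0.00114;  (2·δs/s)² = (2×0.0553)² = 0.0122;  (-1·δy/y)² = (-1×0.0209)² = 0.000437;  (½·δx/x)² = (0.5×0.0460)² = 0.000528
δQ/Q = √(0.0143) = 0.120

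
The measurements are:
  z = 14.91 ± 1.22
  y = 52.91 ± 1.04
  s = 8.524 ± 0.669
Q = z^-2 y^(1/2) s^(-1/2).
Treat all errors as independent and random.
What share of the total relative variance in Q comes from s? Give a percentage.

(δQ/Q)² = (-2·δz/z)² + (½·δy/y)² + (−½·δs/s)²
  z term: (-2×0.0818)² = 0.0268
  y term: (0.5×0.0197)² = 9.66e-05
  s term: (-0.5×0.0785)² = 0.00154
Total = 0.0284. Share from s = 0.00154/0.0284 = 0.0542.

5.42%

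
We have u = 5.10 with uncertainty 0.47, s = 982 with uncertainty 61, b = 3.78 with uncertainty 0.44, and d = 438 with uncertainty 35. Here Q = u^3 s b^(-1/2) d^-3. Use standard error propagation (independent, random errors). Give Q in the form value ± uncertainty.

0.000797 ± 0.000300

For a monomial Q ∝ u^3, s, b^(-1/2), d^-3, fractional errors add in quadrature:
  (3·δu/u)² = (3×0.0922)² = 0.0764;  (1·δs/s)² = (1×0.0621)² = 0.00386;  (−½·δb/b)² = (-0.5×0.116)² = 0.00339;  (-3·δd/d)² = (-3×0.0799)² = 0.0575
δQ/Q = √(0.141) = 0.376
Q = 0.000797, so δQ = 0.376 × 0.000797 = 0.000300.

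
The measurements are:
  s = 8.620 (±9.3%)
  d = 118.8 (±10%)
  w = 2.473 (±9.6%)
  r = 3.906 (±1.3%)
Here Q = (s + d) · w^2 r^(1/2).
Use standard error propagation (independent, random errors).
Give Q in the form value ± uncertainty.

Let u = s + d = 127.4. δu = √(δs² + δd²) = √(0.643 + 141) = 11.9, so δu/u = 0.0934.
Q is then a monomial in u, w, r:
δQ/Q = √((δu/u)² + (2·δw/w)² + (½·δr/r)²) = √(0.00873 + 0.0369 + 4.23e-05) = 0.214
Q = 1540, so δQ = 0.214 × 1540 = 329.

1540 ± 329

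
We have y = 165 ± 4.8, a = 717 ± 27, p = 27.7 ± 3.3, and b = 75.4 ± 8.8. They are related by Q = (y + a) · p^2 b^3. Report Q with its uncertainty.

Let u = y + a = 882. δu = √(δy² + δa²) = √(23.0 + 729) = 27.4, so δu/u = 0.0311.
Q is then a monomial in u, p, b:
δQ/Q = √((δu/u)² + (2·δp/p)² + (3·δb/b)²) = √(0.000967 + 0.0568 + 0.123) = 0.425
Q = 2.9e+11, so δQ = 0.425 × 2.9e+11 = 1.23e+11.

(2.90 ± 1.23) × 10^11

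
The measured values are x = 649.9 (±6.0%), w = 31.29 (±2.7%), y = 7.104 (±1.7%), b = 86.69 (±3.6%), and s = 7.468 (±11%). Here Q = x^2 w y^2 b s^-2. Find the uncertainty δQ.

2.66e+08

For a monomial Q ∝ x^2, w, y^2, b, s^-2, fractional errors add in quadrature:
  (2·δx/x)² = (2×0.0600)² = 0.0144;  (1·δw/w)² = (1×0.0270)² = 0.000729;  (2·δy/y)² = (2×0.0170)² = 0.00116;  (1·δb/b)² = (1×0.0360)² = 0.00130;  (-2·δs/s)² = (-2×0.110)² = 0.0484
δQ/Q = √(0.0660) = 0.257
Q = 1.037e+09, so δQ = 0.257 × 1.037e+09 = 2.66e+08.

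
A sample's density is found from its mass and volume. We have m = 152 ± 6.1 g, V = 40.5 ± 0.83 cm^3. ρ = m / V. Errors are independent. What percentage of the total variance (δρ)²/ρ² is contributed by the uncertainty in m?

(δρ/ρ)² = (1·δm/m)² + (-1·δV/V)²
  m term: (1×0.0401)² = 0.00161
  V term: (-1×0.0205)² = 0.000420
Total = 0.00203. Share from m = 0.00161/0.00203 = 0.793.

79.3%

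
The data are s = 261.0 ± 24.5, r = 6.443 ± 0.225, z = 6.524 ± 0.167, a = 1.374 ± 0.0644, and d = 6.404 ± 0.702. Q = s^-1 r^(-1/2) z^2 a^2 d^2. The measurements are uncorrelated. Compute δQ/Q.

Each factor contributes (exponent × relative error)² to (δQ/Q)²:
  (-1·δs/s)² = (-1×0.0939)² = 0.00881;  (−½·δr/r)² = (-0.5×0.0349)² = 0.000305;  (2·δz/z)² = (2×0.0256)² = 0.00262;  (2·δa/a)² = (2×0.0469)² = 0.00879;  (2·δd/d)² = (2×0.110)² = 0.0481
δQ/Q = √(0.0686) = 0.262

0.262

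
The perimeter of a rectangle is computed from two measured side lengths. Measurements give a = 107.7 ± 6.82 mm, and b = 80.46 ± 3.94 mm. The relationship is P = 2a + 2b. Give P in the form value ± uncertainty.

Sums and differences: (δP)² = Σ (cᵢ δxᵢ)².
  (2·δa)² = 186;  (2·δb)² = 62.1
δP = √(248) = 15.8 mm
P = 376.3 mm.

376.3 ± 15.8 mm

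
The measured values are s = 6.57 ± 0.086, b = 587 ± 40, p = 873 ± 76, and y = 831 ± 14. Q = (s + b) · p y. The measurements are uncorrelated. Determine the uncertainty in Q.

4.8e+07

Let u = s + b = 594. δu = √(δs² + δb²) = √(0.00740 + 1600) = 40.0, so δu/u = 0.0674.
Q is then a monomial in u, p, y:
δQ/Q = √((δu/u)² + (1·δp/p)² + (1·δy/y)²) = √(0.00454 + 0.00758 + 0.000284) = 0.111
Q = 4.31e+08, so δQ = 0.111 × 4.31e+08 = 4.8e+07.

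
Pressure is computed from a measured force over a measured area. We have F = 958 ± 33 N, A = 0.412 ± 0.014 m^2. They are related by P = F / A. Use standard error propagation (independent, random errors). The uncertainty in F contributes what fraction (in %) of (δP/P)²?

(δP/P)² = (1·δF/F)² + (-1·δA/A)²
  F term: (1×0.0344)² = 0.00119
  A term: (-1×0.0340)² = 0.00115
Total = 0.00234. Share from F = 0.00119/0.00234 = 0.507.

50.7%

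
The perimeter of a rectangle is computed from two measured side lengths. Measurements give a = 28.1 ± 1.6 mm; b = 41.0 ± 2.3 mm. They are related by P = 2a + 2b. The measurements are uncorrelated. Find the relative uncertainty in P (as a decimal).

0.0405

Each term contributes (cᵢ δxᵢ)² to (δP)²:
  (2·δa)² = 10.2;  (2·δb)² = 21.2
δP = √(31.4) = 5.60 mm
P = 138 mm, so δP/P = 5.60/138 = 0.0405.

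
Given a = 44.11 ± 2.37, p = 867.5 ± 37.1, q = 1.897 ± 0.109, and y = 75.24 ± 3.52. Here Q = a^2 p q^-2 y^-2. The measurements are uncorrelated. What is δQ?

Each factor contributes (exponent × relative error)² to (δQ/Q)²:
  (2·δa/a)² = (2×0.0537)² = 0.0115;  (1·δp/p)² = (1×0.0428)² = 0.00183;  (-2·δq/q)² = (-2×0.0575)² = 0.0132;  (-2·δy/y)² = (-2×0.0468)² = 0.00875
δQ/Q = √(0.0353) = 0.188
Q = 82.85, so δQ = 0.188 × 82.85 = 15.6.

15.6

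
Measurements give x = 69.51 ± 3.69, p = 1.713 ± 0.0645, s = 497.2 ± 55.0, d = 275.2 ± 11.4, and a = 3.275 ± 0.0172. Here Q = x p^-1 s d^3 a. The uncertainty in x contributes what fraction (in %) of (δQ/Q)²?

(δQ/Q)² = (1·δx/x)² + (-1·δp/p)² + (1·δs/s)² + (3·δd/d)² + (1·δa/a)²
  x term: (1×0.0531)² = 0.00282
  p term: (-1×0.0377)² = 0.00142
  s term: (1×0.111)² = 0.0122
  d term: (3×0.0414)² = 0.0154
  a term: (1×0.00525)² = 2.76e-05
Total = 0.0319. Share from x = 0.00282/0.0319 = 0.0882.

8.82%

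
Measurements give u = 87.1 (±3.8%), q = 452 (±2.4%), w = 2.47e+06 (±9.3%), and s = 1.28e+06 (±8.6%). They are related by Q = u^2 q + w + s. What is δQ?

Let p = u^2·q = 3.43e+06. δp/p = √((2·δu/u)² + (1·δq/q)²) = √(0.00578 + 0.000576) = 0.0797, so δp = 2.73e+05.
Q = p + w + s: δQ = √(δp² + δw² + δs²) = √(7.47e+10 + 5.28e+10 + 1.21e+10) = 3.74e+05

3.74e+05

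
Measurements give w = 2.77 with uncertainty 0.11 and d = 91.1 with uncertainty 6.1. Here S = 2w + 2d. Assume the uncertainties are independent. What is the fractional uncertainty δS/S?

0.0650

Each term contributes (cᵢ δxᵢ)² to (δS)²:
  (2·δw)² = 0.0484;  (2·δd)² = 149
δS = √(149) = 12.2
S = 188, so δS/S = 12.2/188 = 0.0650.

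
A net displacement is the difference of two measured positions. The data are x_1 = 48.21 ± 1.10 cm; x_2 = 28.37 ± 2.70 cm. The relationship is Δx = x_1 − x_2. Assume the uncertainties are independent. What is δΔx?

2.92 cm

Δx is a linear combination, so absolute uncertainties add in quadrature:
  (δx_1)² = 1.21;  (δx_2)² = 7.29
δΔx = √(8.50) = 2.92 cm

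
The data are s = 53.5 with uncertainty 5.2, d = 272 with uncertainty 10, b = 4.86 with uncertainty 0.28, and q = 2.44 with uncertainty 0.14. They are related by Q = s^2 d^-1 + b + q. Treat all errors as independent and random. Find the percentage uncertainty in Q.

Let p = s^2·d^-1 = 10.5. δp/p = √((2·δs/s)² + (-1·δd/d)²) = √(0.0378 + 0.00135) = 0.198, so δp = 2.08.
Q = p + b + q: δQ = √(δp² + δb² + δq²) = √(4.33 + 0.0784 + 0.0196) = 2.11
Q = 17.8, so δQ/Q = 2.11/17.8 = 0.118.

11.8%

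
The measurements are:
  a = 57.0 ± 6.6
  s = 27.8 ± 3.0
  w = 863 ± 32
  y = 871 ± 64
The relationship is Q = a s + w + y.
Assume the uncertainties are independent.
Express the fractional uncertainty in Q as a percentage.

7.86%

Let p = a·s = 1580. δp/p = √((1·δa/a)² + (1·δs/s)²) = √(0.0134 + 0.0116) = 0.158, so δp = 251.
Q = p + w + y: δQ = √(δp² + δw² + δy²) = √(62900 + 1020 + 4100) = 261
Q = 3320, so δQ/Q = 261/3320 = 0.0786.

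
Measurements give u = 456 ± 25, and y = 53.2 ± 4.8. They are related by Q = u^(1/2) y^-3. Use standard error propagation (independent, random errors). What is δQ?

For a monomial Q ∝ u^(1/2), y^-3, fractional errors add in quadrature:
  (½·δu/u)² = (0.5×0.0548)² = 0.000751;  (-3·δy/y)² = (-3×0.0902)² = 0.0733
δQ/Q = √(0.0740) = 0.272
Q = 0.000142, so δQ = 0.272 × 0.000142 = 3.86e-05.

3.86e-05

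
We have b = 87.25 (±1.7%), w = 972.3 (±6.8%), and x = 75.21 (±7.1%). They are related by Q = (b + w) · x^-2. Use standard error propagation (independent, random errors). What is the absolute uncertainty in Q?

Let u = b + w = 1060. δu = √(δb² + δw²) = √(2.20 + 4370) = 66.1, so δu/u = 0.0624.
Q is then a monomial in u, x:
δQ/Q = √((δu/u)² + (-2·δx/x)²) = √(0.00390 + 0.0202) = 0.155
Q = 0.1873, so δQ = 0.155 × 0.1873 = 0.0291.

0.0291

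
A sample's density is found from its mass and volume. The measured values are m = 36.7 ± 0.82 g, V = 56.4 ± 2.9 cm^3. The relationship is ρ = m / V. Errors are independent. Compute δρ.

Products/powers → add relative errors in quadrature, weighted by exponent:
  (1·δm/m)² = (1×0.0223)² = 0.000499;  (-1·δV/V)² = (-1×0.0514)² = 0.00264
δρ/ρ = √(0.00314) = 0.0561
ρ = 0.651 g/cm^3, so δρ = 0.0561 × 0.651 = 0.0365 g/cm^3.

0.0365 g/cm^3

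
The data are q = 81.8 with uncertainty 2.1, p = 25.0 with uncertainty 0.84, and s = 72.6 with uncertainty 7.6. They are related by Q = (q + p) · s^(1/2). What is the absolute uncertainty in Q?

51.4

Let u = q + p = 107. δu = √(δq² + δp²) = √(4.41 + 0.706) = 2.26, so δu/u = 0.0212.
Q is then a monomial in u, s:
δQ/Q = √((δu/u)² + (½·δs/s)²) = √(0.000448 + 0.00274) = 0.0565
Q = 910, so δQ = 0.0565 × 910 = 51.4.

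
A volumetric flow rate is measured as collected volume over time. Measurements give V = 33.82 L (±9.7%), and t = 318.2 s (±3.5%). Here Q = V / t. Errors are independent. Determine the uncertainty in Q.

0.0110 L/s

Each factor contributes (exponent × relative error)² to (δQ/Q)²:
  (1·δV/V)² = (1×0.0970)² = 0.00941;  (-1·δt/t)² = (-1×0.0350)² = 0.00123
δQ/Q = √(0.0106) = 0.103
Q = 0.1063 L/s, so δQ = 0.103 × 0.1063 = 0.0110 L/s.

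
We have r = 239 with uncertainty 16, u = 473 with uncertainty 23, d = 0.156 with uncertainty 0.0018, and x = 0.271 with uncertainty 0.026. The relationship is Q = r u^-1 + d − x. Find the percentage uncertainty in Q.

12.6%

Let p = r·u^-1 = 0.505. δp/p = √((1·δr/r)² + (-1·δu/u)²) = √(0.00448 + 0.00236) = 0.0827, so δp = 0.0418.
Q = p + d − x: δQ = √(δp² + δd² + δx²) = √(0.00175 + 3.24e-06 + 0.000676) = 0.0493
Q = 0.390, so δQ/Q = 0.0493/0.390 = 0.126.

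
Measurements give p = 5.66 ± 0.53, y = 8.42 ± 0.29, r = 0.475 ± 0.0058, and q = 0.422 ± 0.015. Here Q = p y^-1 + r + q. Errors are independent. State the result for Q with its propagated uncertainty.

Let w = p·y^-1 = 0.672. δw/w = √((1·δp/p)² + (-1·δy/y)²) = √(0.00877 + 0.00119) = 0.0998, so δw = 0.0671.
Q = w + r + q: δQ = √(δw² + δr² + δq²) = √(0.00450 + 3.36e-05 + 0.000225) = 0.0690
Q = 1.57.

1.57 ± 0.0690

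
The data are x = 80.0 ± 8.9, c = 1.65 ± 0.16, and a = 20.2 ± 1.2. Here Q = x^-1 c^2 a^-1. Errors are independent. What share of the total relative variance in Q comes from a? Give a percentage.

(δQ/Q)² = (-1·δx/x)² + (2·δc/c)² + (-1·δa/a)²
  x term: (-1×0.111)² = 0.0124
  c term: (2×0.0970)² = 0.0376
  a term: (-1×0.0594)² = 0.00353
Total = 0.0535. Share from a = 0.00353/0.0535 = 0.0659.

6.59%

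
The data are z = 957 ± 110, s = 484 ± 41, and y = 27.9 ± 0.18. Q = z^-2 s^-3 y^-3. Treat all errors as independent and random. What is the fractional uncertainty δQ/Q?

0.343

Q is a product of powers, so relative uncertainties combine in quadrature:
  (-2·δz/z)² = (-2×0.115)² = 0.0528;  (-3·δs/s)² = (-3×0.0847)² = 0.0646;  (-3·δy/y)² = (-3×0.00645)² = 0.000375
δQ/Q = √(0.118) = 0.343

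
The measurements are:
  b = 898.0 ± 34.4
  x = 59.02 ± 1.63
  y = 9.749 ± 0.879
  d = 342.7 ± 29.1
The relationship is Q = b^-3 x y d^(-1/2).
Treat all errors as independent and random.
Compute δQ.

Products/powers → add relative errors in quadrature, weighted by exponent:
  (-3·δb/b)² = (-3×0.0383)² = 0.0132;  (1·δx/x)² = (1×0.0276)² = 0.000763;  (1·δy/y)² = (1×0.0902)² = 0.00813;  (−½·δd/d)² = (-0.5×0.0849)² = 0.00180
δQ/Q = √(0.0239) = 0.155
Q = 4.292e-08, so δQ = 0.155 × 4.292e-08 = 6.64e-09.

6.64e-09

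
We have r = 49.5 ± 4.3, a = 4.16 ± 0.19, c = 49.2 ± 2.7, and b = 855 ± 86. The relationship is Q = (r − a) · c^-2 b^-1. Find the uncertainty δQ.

Let u = r − a = 45.3. δu = √(δr² + δa²) = √(18.5 + 0.0361) = 4.30, so δu/u = 0.0949.
Q is then a monomial in u, c, b:
δQ/Q = √((δu/u)² + (-2·δc/c)² + (-1·δb/b)²) = √(0.00901 + 0.0120 + 0.0101) = 0.177
Q = 2.19e-05, so δQ = 0.177 × 2.19e-05 = 3.87e-06.

3.87e-06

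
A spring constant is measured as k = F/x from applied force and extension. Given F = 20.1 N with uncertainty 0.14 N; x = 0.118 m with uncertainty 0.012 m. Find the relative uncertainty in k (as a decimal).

0.102

Relative error in a monomial: (δk/k)² = Σ (nᵢ · δxᵢ/xᵢ)².
  (1·δF/F)² = (1×0.00697)² = 4.85e-05;  (-1·δx/x)² = (-1×0.102)² = 0.0103
δk/k = √(0.0104) = 0.102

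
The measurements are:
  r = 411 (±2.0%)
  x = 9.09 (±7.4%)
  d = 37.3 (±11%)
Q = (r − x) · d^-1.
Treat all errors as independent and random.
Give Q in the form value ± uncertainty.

Let u = r − x = 402. δu = √(δr² + δx²) = √(67.6 + 0.452) = 8.25, so δu/u = 0.0205.
Q is then a monomial in u, d:
δQ/Q = √((δu/u)² + (-1·δd/d)²) = √(0.000421 + 0.0121) = 0.112
Q = 10.8, so δQ = 0.112 × 10.8 = 1.21.

10.8 ± 1.21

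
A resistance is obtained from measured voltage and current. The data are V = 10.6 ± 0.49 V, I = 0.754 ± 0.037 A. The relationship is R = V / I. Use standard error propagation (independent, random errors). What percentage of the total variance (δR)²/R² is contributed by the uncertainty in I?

(δR/R)² = (1·δV/V)² + (-1·δI/I)²
  V term: (1×0.0462)² = 0.00214
  I term: (-1×0.0491)² = 0.00241
Total = 0.00454. Share from I = 0.00241/0.00454 = 0.530.

53.0%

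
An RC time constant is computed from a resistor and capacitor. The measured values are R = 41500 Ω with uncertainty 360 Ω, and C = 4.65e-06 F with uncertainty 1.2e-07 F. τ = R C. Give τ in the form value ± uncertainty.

Since τ is a product/quotient, work with relative uncertainties:
  (1·δR/R)² = (1×0.00867)² = 7.53e-05;  (1·δC/C)² = (1×0.0258)² = 0.000666
δτ/τ = √(0.000741) = 0.0272
τ = 0.193 s, so δτ = 0.0272 × 0.193 = 0.00525 s.

0.193 ± 0.00525 s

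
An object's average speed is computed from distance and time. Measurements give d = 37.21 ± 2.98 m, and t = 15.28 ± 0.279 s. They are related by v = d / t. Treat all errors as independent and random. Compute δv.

0.200 m/s

Relative error in a monomial: (δv/v)² = Σ (nᵢ · δxᵢ/xᵢ)².
  (1·δd/d)² = (1×0.0801)² = 0.00641;  (-1·δt/t)² = (-1×0.0183)² = 0.000333
δv/v = √(0.00675) = 0.0821
v = 2.435 m/s, so δv = 0.0821 × 2.435 = 0.200 m/s.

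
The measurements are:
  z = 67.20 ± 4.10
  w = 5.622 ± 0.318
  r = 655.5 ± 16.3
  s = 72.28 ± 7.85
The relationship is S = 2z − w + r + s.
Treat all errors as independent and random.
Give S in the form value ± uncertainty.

856.6 ± 19.9

Absolute uncertainties add in quadrature for a linear combination:
  (2·δz)² = 67.2;  (δw)² = 0.101;  (δr)² = 266;  (δs)² = 61.6
δS = √(395) = 19.9
S = 856.6.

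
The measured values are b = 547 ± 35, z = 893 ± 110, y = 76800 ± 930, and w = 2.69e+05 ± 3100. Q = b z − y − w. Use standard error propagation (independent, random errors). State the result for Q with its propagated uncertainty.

Let p = b·z = 4.88e+05. δp/p = √((1·δb/b)² + (1·δz/z)²) = √(0.00409 + 0.0152) = 0.139, so δp = 67800.
Q = p − y − w: δQ = √(δp² + δy² + δw²) = √(4.6e+09 + 8.65e+05 + 9.61e+06) = 67900
Q = 1.43e+05.

(1.43 ± 0.679) × 10^5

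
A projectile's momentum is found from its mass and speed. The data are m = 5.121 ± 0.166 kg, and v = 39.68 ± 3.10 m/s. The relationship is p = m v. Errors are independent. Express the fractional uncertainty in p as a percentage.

8.46%

Since p is a product/quotient, work with relative uncertainties:
  (1·δm/m)² = (1×0.0324)² = 0.00105;  (1·δv/v)² = (1×0.0781)² = 0.00610
δp/p = √(0.00715) = 0.0846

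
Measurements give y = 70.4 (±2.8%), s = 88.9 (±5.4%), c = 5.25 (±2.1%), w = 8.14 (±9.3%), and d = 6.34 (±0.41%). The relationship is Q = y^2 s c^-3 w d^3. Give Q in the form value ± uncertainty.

(6.32 ± 0.867) × 10^6

For a monomial Q ∝ y^2, s, c^-3, w, d^3, fractional errors add in quadrature:
  (2·δy/y)² = (2×0.0280)² = 0.00314;  (1·δs/s)² = (1×0.0540)² = 0.00292;  (-3·δc/c)² = (-3×0.0210)² = 0.00397;  (1·δw/w)² = (1×0.0930)² = 0.00865;  (3·δd/d)² = (3×0.00410)² = 0.000151
δQ/Q = √(0.0188) = 0.137
Q = 6.32e+06, so δQ = 0.137 × 6.32e+06 = 8.67e+05.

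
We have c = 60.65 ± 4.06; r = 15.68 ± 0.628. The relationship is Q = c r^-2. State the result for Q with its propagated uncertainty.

Products/powers → add relative errors in quadrature, weighted by exponent:
  (1·δc/c)² = (1×0.0669)² = 0.00448;  (-2·δr/r)² = (-2×0.0401)² = 0.00642
δQ/Q = √(0.0109) = 0.104
Q = 0.2467, so δQ = 0.104 × 0.2467 = 0.0258.

0.2467 ± 0.0258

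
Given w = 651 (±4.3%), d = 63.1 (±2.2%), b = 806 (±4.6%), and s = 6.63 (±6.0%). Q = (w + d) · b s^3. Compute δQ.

Let u = w + d = 714. δu = √(δw² + δd²) = √(784 + 1.93) = 28.0, so δu/u = 0.0392.
Q is then a monomial in u, b, s:
δQ/Q = √((δu/u)² + (1·δb/b)² + (3·δs/s)²) = √(0.00154 + 0.00212 + 0.0324) = 0.190
Q = 1.68e+08, so δQ = 0.190 × 1.68e+08 = 3.19e+07.

3.19e+07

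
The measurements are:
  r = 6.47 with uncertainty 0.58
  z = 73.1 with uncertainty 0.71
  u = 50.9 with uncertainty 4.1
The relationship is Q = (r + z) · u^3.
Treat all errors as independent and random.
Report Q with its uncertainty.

(1.05 ± 0.254) × 10^7

Let w = r + z = 79.6. δw = √(δr² + δz²) = √(0.336 + 0.504) = 0.917, so δw/w = 0.0115.
Q is then a monomial in w, u:
δQ/Q = √((δw/w)² + (3·δu/u)²) = √(0.000133 + 0.0584) = 0.242
Q = 1.05e+07, so δQ = 0.242 × 1.05e+07 = 2.54e+06.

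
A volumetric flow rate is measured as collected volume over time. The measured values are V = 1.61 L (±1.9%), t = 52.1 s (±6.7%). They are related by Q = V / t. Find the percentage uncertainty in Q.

6.96%

Q is a product of powers, so relative uncertainties combine in quadrature:
  (1·δV/V)² = (1×0.0190)² = 0.000361;  (-1·δt/t)² = (-1×0.0670)² = 0.00449
δQ/Q = √(0.00485) = 0.0696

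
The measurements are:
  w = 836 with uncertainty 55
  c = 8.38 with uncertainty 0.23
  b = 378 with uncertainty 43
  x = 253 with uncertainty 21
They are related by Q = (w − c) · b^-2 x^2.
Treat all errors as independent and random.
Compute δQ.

Let u = w − c = 828. δu = √(δw² + δc²) = √(3020 + 0.0529) = 55.0, so δu/u = 0.0665.
Q is then a monomial in u, b, x:
δQ/Q = √((δu/u)² + (-2·δb/b)² + (2·δx/x)²) = √(0.00442 + 0.0518 + 0.0276) = 0.289
Q = 371, so δQ = 0.289 × 371 = 107.

107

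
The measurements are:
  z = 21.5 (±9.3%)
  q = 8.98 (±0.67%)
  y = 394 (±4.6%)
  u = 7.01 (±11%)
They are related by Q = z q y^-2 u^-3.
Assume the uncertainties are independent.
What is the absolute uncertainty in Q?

Q is a product of powers, so relative uncertainties combine in quadrature:
  (1·δz/z)² = (1×0.0930)² = 0.00865;  (1·δq/q)² = (1×0.00670)² = 4.49e-05;  (-2·δy/y)² = (-2×0.0460)² = 0.00846;  (-3·δu/u)² = (-3×0.110)² = 0.109
δQ/Q = √(0.126) = 0.355
Q = 3.61e-06, so δQ = 0.355 × 3.61e-06 = 1.28e-06.

1.28e-06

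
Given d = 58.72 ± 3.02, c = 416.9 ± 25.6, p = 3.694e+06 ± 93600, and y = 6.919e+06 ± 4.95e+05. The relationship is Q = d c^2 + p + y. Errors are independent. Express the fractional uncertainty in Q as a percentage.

Let w = d·c^2 = 1.021e+07. δw/w = √((1·δd/d)² + (2·δc/c)²) = √(0.00265 + 0.0151) = 0.133, so δw = 1.36e+06.
Q = w + p + y: δQ = √(δw² + δp² + δy²) = √(1.85e+12 + 8.76e+09 + 2.45e+11) = 1.45e+06
Q = 2.082e+07, so δQ/Q = 1.45e+06/2.082e+07 = 0.0696.

6.96%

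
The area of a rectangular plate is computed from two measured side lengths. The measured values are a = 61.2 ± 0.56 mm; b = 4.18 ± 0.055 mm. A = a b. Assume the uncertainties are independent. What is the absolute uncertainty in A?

Products/powers → add relative errors in quadrature, weighted by exponent:
  (1·δa/a)² = (1×0.00915)² = 8.37e-05;  (1·δb/b)² = (1×0.0132)² = 0.000173
δA/A = √(0.000257) = 0.0160
A = 256 mm^2, so δA = 0.0160 × 256 = 4.10 mm^2.

4.10 mm^2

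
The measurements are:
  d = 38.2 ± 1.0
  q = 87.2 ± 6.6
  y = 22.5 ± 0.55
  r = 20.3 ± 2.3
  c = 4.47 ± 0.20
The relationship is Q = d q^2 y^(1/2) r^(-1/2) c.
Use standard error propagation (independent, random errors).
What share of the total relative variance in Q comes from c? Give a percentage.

(δQ/Q)² = (1·δd/d)² + (2·δq/q)² + (½·δy/y)² + (−½·δr/r)² + (1·δc/c)²
  d term: (1×0.0262)² = 0.000685
  q term: (2×0.0757)² = 0.0229
  y term: (0.5×0.0244)² = 0.000149
  r term: (-0.5×0.113)² = 0.00321
  c term: (1×0.0447)² = 0.00200
Total = 0.0290. Share from c = 0.00200/0.0290 = 0.0691.

6.91%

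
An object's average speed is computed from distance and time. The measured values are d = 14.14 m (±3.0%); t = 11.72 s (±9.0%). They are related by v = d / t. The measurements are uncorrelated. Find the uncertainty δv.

v is a product of powers, so relative uncertainties combine in quadrature:
  (1·δd/d)² = (1×0.0300)² = 0.000900;  (-1·δt/t)² = (-1×0.0900)² = 0.00810
δv/v = √(0.00900) = 0.0949
v = 1.206 m/s, so δv = 0.0949 × 1.206 = 0.114 m/s.

0.114 m/s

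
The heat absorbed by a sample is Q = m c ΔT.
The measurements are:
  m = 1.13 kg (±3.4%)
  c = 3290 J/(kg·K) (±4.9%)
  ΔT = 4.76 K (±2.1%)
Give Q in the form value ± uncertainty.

17700 ± 1120 J

Products/powers → add relative errors in quadrature, weighted by exponent:
  (1·δm/m)² = (1×0.0340)² = 0.00116;  (1·δc/c)² = (1×0.0490)² = 0.00240;  (1·δΔT/ΔT)² = (1×0.0210)² = 0.000441
δQ/Q = √(0.00400) = 0.0632
Q = 17700 J, so δQ = 0.0632 × 17700 = 1120 J.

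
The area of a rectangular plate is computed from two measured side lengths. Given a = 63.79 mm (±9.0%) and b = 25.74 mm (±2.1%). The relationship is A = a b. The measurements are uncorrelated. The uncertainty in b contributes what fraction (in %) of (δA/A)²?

(δA/A)² = (1·δa/a)² + (1·δb/b)²
  a term: (1×0.0900)² = 0.00810
  b term: (1×0.0210)² = 0.000441
Total = 0.00854. Share from b = 0.000441/0.00854 = 0.0516.

5.16%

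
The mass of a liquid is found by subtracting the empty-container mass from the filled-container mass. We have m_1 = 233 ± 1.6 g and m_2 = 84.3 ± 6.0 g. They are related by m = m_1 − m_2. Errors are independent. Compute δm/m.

0.0418

Absolute uncertainties add in quadrature for a linear combination:
  (δm_1)² = 2.56;  (δm_2)² = 36.0
δm = √(38.6) = 6.21 g
m = 149 g, so δm/m = 6.21/149 = 0.0418.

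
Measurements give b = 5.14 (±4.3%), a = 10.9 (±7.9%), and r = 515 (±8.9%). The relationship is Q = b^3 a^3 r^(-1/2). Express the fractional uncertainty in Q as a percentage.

Each factor contributes (exponent × relative error)² to (δQ/Q)²:
  (3·δb/b)² = (3×0.0430)² = 0.0166;  (3·δa/a)² = (3×0.0790)² = 0.0562;  (−½·δr/r)² = (-0.5×0.0890)² = 0.00198
δQ/Q = √(0.0748) = 0.273

27.3%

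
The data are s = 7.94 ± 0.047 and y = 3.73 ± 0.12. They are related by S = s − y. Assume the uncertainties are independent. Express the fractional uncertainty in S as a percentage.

3.06%

S is a linear combination, so absolute uncertainties add in quadrature:
  (δs)² = 0.00221;  (δy)² = 0.0144
δS = √(0.0166) = 0.129
S = 4.21, so δS/S = 0.129/4.21 = 0.0306.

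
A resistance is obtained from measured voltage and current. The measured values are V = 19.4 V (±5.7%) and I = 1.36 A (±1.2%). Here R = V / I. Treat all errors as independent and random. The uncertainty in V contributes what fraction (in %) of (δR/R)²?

(δR/R)² = (1·δV/V)² + (-1·δI/I)²
  V term: (1×0.0570)² = 0.00325
  I term: (-1×0.0120)² = 0.000144
Total = 0.00339. Share from V = 0.00325/0.00339 = 0.958.

95.8%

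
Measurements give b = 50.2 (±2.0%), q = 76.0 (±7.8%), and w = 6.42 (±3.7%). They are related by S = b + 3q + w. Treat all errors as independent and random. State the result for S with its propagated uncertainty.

285 ± 17.8

Absolute uncertainties add in quadrature for a linear combination:
  (δb)² = 1.01;  (3·δq)² = 316;  (δw)² = 0.0564
δS = √(317) = 17.8
S = 285.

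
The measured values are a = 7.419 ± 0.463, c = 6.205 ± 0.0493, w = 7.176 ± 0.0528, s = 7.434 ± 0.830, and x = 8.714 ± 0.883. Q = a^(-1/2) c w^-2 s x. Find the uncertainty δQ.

0.444

Since Q is a product/quotient, work with relative uncertainties:
  (−½·δa/a)² = (-0.5×0.0624)² = 0.000974;  (1·δc/c)² = (1×0.00795)² = 6.31e-05;  (-2·δw/w)² = (-2×0.00736)² = 0.000217;  (1·δs/s)² = (1×0.112)² = 0.0125;  (1·δx/x)² = (1×0.101)² = 0.0103
δQ/Q = √(0.0240) = 0.155
Q = 2.866, so δQ = 0.155 × 2.866 = 0.444.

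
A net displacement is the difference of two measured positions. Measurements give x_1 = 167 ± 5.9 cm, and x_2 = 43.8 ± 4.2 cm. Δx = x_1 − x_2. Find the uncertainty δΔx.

7.24 cm

Sums and differences: (δΔx)² = Σ (cᵢ δxᵢ)².
  (δx_1)² = 34.8;  (δx_2)² = 17.6
δΔx = √(52.5) = 7.24 cm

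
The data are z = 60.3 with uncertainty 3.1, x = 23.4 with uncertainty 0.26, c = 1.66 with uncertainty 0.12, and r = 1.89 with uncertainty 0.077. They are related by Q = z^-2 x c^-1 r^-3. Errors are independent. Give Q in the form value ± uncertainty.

0.000574 ± 0.000101

Products/powers → add relative errors in quadrature, weighted by exponent:
  (-2·δz/z)² = (-2×0.0514)² = 0.0106;  (1·δx/x)² = (1×0.0111)² = 0.000123;  (-1·δc/c)² = (-1×0.0723)² = 0.00523;  (-3·δr/r)² = (-3×0.0407)² = 0.0149
δQ/Q = √(0.0309) = 0.176
Q = 0.000574, so δQ = 0.176 × 0.000574 = 0.000101.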